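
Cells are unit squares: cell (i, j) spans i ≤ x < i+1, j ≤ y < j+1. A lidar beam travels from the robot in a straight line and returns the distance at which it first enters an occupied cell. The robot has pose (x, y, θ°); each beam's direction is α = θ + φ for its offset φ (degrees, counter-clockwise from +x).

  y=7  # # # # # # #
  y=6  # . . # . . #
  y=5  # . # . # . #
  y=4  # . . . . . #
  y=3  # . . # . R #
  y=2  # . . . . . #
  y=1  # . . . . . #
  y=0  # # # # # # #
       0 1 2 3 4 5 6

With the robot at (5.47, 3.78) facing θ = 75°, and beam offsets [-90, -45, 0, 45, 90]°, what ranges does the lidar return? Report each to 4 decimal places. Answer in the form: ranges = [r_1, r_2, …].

beam 1: φ=-90°, α=345°
  cosα=0.9659 sinα=-0.2588 | (5,3) | tMaxX 0.5487 tMaxY 3.0137 | tΔX 1.0353 tΔY 3.8637
    t=0.5487 [x] (6,3) — stop
  → r_1 = 0.5487
beam 2: φ=-45°, α=30°
  cosα=0.8660 sinα=0.5000 | (5,3) | tMaxX 0.6120 tMaxY 0.4400 | tΔX 1.1547 tΔY 2.0000
    t=0.4400 [y] (5,4)
    t=0.6120 [x] (6,4) — stop
  → r_2 = 0.6120
beam 3: φ=0°, α=75°
  cosα=0.2588 sinα=0.9659 | (5,3) | tMaxX 2.0478 tMaxY 0.2278 | tΔX 3.8637 tΔY 1.0353
    t=0.2278 [y] (5,4)
    t=1.2630 [y] (5,5)
    t=2.0478 [x] (6,5) — stop
  → r_3 = 2.0478
beam 4: φ=45°, α=120°
  cosα=-0.5000 sinα=0.8660 | (5,3) | tMaxX 0.9400 tMaxY 0.2540 | tΔX 2.0000 tΔY 1.1547
    t=0.2540 [y] (5,4)
    t=0.9400 [x] (4,4)
    t=1.4087 [y] (4,5) — stop
  → r_4 = 1.4087
beam 5: φ=90°, α=165°
  cosα=-0.9659 sinα=0.2588 | (5,3) | tMaxX 0.4866 tMaxY 0.8500 | tΔX 1.0353 tΔY 3.8637
    t=0.4866 [x] (4,3)
    t=0.8500 [y] (4,4)
    t=1.5219 [x] (3,4)
    t=2.5571 [x] (2,4)
    t=3.5924 [x] (1,4)
    t=4.6277 [x] (0,4) — stop
  → r_5 = 4.6277

ranges = [0.5487, 0.6120, 2.0478, 1.4087, 4.6277]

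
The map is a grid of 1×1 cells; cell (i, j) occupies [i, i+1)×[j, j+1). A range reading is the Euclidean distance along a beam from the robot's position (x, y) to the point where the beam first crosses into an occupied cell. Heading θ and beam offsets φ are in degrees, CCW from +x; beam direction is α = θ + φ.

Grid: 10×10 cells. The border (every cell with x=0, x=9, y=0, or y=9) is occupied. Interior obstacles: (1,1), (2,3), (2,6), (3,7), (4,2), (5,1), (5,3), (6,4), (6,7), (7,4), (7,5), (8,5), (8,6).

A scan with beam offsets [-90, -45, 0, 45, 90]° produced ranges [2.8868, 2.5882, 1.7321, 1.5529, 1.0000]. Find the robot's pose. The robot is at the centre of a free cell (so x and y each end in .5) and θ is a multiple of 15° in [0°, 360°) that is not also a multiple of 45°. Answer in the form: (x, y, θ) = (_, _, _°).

(x, y, θ) = (6.5, 2.5, 60°)

The pose lattice has 51·16 = 816 candidates. Test each by forward raycasting.
  (3.5, 4.5, 300°): beam 1 = 1.0000 ≠ 2.8868 ✗
  (7.5, 3.5, 165°): beam 1 = 0.5176 ≠ 2.8868 ✗
  (4.5, 7.5, 240°): beam 1 = 0.5774 ≠ 2.8868 ✗
  …
  (6.5, 2.5, 60°): r_1=2.8868, r_2=2.5882, r_3=1.7321, r_4=1.5529, r_5=1.0000 — all match ✓
No second candidate reproduces the full scan.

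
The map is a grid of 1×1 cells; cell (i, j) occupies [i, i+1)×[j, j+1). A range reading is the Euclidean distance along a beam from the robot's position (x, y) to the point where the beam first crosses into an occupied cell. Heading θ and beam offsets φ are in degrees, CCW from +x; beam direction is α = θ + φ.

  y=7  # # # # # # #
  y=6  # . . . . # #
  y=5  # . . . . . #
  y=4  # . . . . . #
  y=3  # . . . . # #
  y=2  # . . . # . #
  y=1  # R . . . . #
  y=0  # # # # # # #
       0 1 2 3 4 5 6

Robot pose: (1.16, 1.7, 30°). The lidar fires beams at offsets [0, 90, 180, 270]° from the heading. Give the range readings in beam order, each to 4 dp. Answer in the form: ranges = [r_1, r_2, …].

ranges = [4.4341, 0.3200, 0.1848, 0.8083]

beam 1: φ=0°, α=30°
  d=(0.8660,0.5000)  start (1,1)  tX=0.9699 tY=0.6000  stride 1/|dx|=1.1547 1/|dy|=2.0000
    cross y-line → (1,2), t=0.6000
    cross x-line → (2,2), t=0.9699
    cross x-line → (3,2), t=2.1246
    cross y-line → (3,3), t=2.6000
    cross x-line → (4,3), t=3.2793
    cross x-line → (5,3), t=4.4341 (wall)
  → r_1 = 4.4341
beam 2: φ=90°, α=120°
  d=(-0.5000,0.8660)  start (1,1)  tX=0.3200 tY=0.3464  stride 1/|dx|=2.0000 1/|dy|=1.1547
    cross x-line → (0,1), t=0.3200 (wall)
  → r_2 = 0.3200
beam 3: φ=180°, α=210°
  d=(-0.8660,-0.5000)  start (1,1)  tX=0.1848 tY=1.4000  stride 1/|dx|=1.1547 1/|dy|=2.0000
    cross x-line → (0,1), t=0.1848 (wall)
  → r_3 = 0.1848
beam 4: φ=270°, α=300°
  d=(0.5000,-0.8660)  start (1,1)  tX=1.6800 tY=0.8083  stride 1/|dx|=2.0000 1/|dy|=1.1547
    cross y-line → (1,0), t=0.8083 (wall)
  → r_4 = 0.8083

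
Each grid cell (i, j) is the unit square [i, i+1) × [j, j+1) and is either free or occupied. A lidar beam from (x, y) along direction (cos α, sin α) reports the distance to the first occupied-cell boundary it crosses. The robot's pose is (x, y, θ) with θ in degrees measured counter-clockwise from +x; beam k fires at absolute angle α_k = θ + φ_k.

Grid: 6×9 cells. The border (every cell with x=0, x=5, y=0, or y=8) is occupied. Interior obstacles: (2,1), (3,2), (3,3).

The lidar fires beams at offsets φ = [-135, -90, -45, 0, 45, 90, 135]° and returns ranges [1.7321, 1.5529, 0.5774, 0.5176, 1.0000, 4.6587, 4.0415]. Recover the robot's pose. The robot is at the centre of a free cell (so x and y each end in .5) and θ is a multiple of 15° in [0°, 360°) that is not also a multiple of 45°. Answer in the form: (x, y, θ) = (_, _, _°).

Candidates: 25 free-cell centres × 16 headings = 400 poses. Raycast each; keep the one whose scan matches to 4 dp.
  (1.5, 2.5, 345°): beam 1 = 0.5774 ≠ 1.7321 ✗
  (3.5, 7.5, 15°): beam 1 = 5.0000 ≠ 1.7321 ✗
  (4.5, 3.5, 150°): beam 1 = 0.5176 ≠ 1.7321 ✗
  …
  (1.5, 6.5, 195°): r_1=1.7321, r_2=1.5529, r_3=0.5774, r_4=0.5176, r_5=1.0000, r_6=4.6587, r_7=4.0415 — all match ✓
Only this pose fits every beam.

(x, y, θ) = (1.5, 6.5, 195°)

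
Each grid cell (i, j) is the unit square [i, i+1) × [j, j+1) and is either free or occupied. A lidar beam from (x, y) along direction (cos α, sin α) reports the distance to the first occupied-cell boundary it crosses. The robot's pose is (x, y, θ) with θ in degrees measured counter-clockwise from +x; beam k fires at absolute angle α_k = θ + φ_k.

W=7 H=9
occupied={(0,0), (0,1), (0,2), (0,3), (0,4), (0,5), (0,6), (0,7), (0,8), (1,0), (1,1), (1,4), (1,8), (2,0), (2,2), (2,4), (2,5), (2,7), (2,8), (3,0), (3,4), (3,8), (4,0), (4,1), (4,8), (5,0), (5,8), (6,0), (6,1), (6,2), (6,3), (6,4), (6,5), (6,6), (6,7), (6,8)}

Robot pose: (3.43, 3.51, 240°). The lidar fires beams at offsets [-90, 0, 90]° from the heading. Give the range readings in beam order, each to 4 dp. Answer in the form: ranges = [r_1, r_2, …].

beam 1: φ=-90°, α=150°
  d=(-0.8660,0.5000)  start (3,3)  tX=0.4965 tY=0.9800  stride 1/|dx|=1.1547 1/|dy|=2.0000
    cross x-line → (2,3), t=0.4965
    cross y-line → (2,4), t=0.9800 (wall)
  → r_1 = 0.9800
beam 2: φ=0°, α=240°
  d=(-0.5000,-0.8660)  start (3,3)  tX=0.8600 tY=0.5889  stride 1/|dx|=2.0000 1/|dy|=1.1547
    cross y-line → (3,2), t=0.5889
    cross x-line → (2,2), t=0.8600 (wall)
  → r_2 = 0.8600
beam 3: φ=90°, α=330°
  d=(0.8660,-0.5000)  start (3,3)  tX=0.6582 tY=1.0200  stride 1/|dx|=1.1547 1/|dy|=2.0000
    cross x-line → (4,3), t=0.6582
    cross y-line → (4,2), t=1.0200
    cross x-line → (5,2), t=1.8129
    cross x-line → (6,2), t=2.9676 (wall)
  → r_3 = 2.9676

ranges = [0.9800, 0.8600, 2.9676]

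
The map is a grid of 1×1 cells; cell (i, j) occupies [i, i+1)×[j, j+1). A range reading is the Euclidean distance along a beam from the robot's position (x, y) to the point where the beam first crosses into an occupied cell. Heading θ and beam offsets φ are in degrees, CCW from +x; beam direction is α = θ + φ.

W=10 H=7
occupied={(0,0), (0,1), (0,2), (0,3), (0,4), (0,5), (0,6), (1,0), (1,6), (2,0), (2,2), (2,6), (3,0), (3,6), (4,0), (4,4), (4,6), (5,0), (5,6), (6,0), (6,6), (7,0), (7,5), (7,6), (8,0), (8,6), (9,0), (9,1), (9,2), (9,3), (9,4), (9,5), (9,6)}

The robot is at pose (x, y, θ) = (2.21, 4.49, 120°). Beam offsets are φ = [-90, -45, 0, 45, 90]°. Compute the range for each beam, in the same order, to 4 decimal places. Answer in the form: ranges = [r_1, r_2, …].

ranges = [3.0200, 1.5633, 1.7436, 1.2527, 1.3972]

beam 1: φ=-90°, α=30°
  direction (0.8660, 0.5000); cell (2,4); t to first gridline: x 0.9122, y 1.0200 (then +1.1547 / +2.0000)
    (3,4) via x @ 0.9122
    (3,5) via y @ 1.0200
    (4,5) via x @ 2.0669
    (4,6) via y @ 3.0200  # hit
  → r_1 = 3.0200
beam 2: φ=-45°, α=75°
  direction (0.2588, 0.9659); cell (2,4); t to first gridline: x 3.0523, y 0.5280 (then +3.8637 / +1.0353)
    (2,5) via y @ 0.5280
    (2,6) via y @ 1.5633  # hit
  → r_2 = 1.5633
beam 3: φ=0°, α=120°
  direction (-0.5000, 0.8660); cell (2,4); t to first gridline: x 0.4200, y 0.5889 (then +2.0000 / +1.1547)
    (1,4) via x @ 0.4200
    (1,5) via y @ 0.5889
    (1,6) via y @ 1.7436  # hit
  → r_3 = 1.7436
beam 4: φ=45°, α=165°
  direction (-0.9659, 0.2588); cell (2,4); t to first gridline: x 0.2174, y 1.9705 (then +1.0353 / +3.8637)
    (1,4) via x @ 0.2174
    (0,4) via x @ 1.2527  # hit
  → r_4 = 1.2527
beam 5: φ=90°, α=210°
  direction (-0.8660, -0.5000); cell (2,4); t to first gridline: x 0.2425, y 0.9800 (then +1.1547 / +2.0000)
    (1,4) via x @ 0.2425
    (1,3) via y @ 0.9800
    (0,3) via x @ 1.3972  # hit
  → r_5 = 1.3972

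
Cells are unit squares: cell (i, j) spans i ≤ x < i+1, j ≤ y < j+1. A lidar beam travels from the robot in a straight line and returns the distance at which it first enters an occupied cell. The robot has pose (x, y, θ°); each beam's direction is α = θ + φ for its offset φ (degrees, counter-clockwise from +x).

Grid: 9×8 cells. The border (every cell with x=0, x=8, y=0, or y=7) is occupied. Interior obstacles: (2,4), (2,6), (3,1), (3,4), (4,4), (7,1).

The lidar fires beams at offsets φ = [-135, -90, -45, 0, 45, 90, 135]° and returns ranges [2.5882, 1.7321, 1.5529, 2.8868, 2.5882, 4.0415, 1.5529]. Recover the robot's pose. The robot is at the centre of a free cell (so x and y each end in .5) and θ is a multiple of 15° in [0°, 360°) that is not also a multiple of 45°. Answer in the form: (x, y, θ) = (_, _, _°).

(x, y, θ) = (6.5, 4.5, 60°)

The pose lattice has 36·16 = 576 candidates. Test each by forward raycasting.
  (7.5, 6.5, 105°): beam 1 = 0.5774 ≠ 2.5882 ✗
  (7.5, 2.5, 285°): beam 1 = 3.0000 ≠ 2.5882 ✗
  (2.5, 2.5, 15°): beam 1 = 1.7321 ≠ 2.5882 ✗
  (5.5, 2.5, 330°): beam 1 = 1.9319 ≠ 2.5882 ✗
  …
  (6.5, 4.5, 60°): r_1=2.5882, r_2=1.7321, r_3=1.5529, r_4=2.8868, r_5=2.5882, r_6=4.0415, r_7=1.5529 — all match ✓
No second candidate reproduces the full scan.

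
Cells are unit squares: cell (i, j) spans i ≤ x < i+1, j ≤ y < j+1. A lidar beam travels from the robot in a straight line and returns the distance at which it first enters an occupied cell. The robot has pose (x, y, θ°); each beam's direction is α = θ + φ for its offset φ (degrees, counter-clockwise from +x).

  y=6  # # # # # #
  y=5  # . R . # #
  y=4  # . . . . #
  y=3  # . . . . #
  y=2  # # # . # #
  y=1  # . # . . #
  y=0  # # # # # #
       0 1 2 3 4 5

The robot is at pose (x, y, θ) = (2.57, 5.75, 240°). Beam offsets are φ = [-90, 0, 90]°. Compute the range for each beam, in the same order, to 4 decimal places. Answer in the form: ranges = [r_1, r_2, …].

ranges = [0.5000, 3.1400, 2.8059]

beam 1: φ=-90°, α=150°
  cosα=-0.8660 sinα=0.5000 | (2,5) | tMaxX 0.6582 tMaxY 0.5000 | tΔX 1.1547 tΔY 2.0000
    t=0.5000 [y] (2,6) — stop
  → r_1 = 0.5000
beam 2: φ=0°, α=240°
  cosα=-0.5000 sinα=-0.8660 | (2,5) | tMaxX 1.1400 tMaxY 0.8660 | tΔX 2.0000 tΔY 1.1547
    t=0.8660 [y] (2,4)
    t=1.1400 [x] (1,4)
    t=2.0207 [y] (1,3)
    t=3.1400 [x] (0,3) — stop
  → r_2 = 3.1400
beam 3: φ=90°, α=330°
  cosα=0.8660 sinα=-0.5000 | (2,5) | tMaxX 0.4965 tMaxY 1.5000 | tΔX 1.1547 tΔY 2.0000
    t=0.4965 [x] (3,5)
    t=1.5000 [y] (3,4)
    t=1.6512 [x] (4,4)
    t=2.8059 [x] (5,4) — stop
  → r_3 = 2.8059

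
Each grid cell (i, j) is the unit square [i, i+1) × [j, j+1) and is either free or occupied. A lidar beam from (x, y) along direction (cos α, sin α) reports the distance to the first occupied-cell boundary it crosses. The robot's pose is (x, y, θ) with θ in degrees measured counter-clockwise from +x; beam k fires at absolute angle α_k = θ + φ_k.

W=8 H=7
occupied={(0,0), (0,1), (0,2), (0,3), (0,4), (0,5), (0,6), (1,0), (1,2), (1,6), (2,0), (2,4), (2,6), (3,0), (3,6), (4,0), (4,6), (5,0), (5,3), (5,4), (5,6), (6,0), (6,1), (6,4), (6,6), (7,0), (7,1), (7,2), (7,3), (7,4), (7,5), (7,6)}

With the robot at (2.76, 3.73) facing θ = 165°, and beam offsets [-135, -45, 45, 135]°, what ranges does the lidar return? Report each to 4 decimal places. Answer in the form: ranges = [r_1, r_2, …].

beam 1: φ=-135°, α=30°
  dir = (cos 30°, sin 30°) = (0.8660, 0.5000); from cell (2,3)
  next x-line at t=0.2771, next y-line at t=0.5400; Δt_x=1.1547, Δt_y=2.0000
    x: enter (3,3) at t=0.2771
    y: enter (3,4) at t=0.5400
    x: enter (4,4) at t=1.4318
    y: enter (4,5) at t=2.5400
    x: enter (5,5) at t=2.5865
    x: enter (6,5) at t=3.7412
    y: enter (6,6) at t=4.5400 ← occupied
  → r_1 = 4.5400
beam 2: φ=-45°, α=120°
  dir = (cos 120°, sin 120°) = (-0.5000, 0.8660); from cell (2,3)
  next x-line at t=1.5200, next y-line at t=0.3118; Δt_x=2.0000, Δt_y=1.1547
    y: enter (2,4) at t=0.3118 ← occupied
  → r_2 = 0.3118
beam 3: φ=45°, α=210°
  dir = (cos 210°, sin 210°) = (-0.8660, -0.5000); from cell (2,3)
  next x-line at t=0.8776, next y-line at t=1.4600; Δt_x=1.1547, Δt_y=2.0000
    x: enter (1,3) at t=0.8776
    y: enter (1,2) at t=1.4600 ← occupied
  → r_3 = 1.4600
beam 4: φ=135°, α=300°
  dir = (cos 300°, sin 300°) = (0.5000, -0.8660); from cell (2,3)
  next x-line at t=0.4800, next y-line at t=0.8429; Δt_x=2.0000, Δt_y=1.1547
    x: enter (3,3) at t=0.4800
    y: enter (3,2) at t=0.8429
    y: enter (3,1) at t=1.9976
    x: enter (4,1) at t=2.4800
    y: enter (4,0) at t=3.1523 ← occupied
  → r_4 = 3.1523

ranges = [4.5400, 0.3118, 1.4600, 3.1523]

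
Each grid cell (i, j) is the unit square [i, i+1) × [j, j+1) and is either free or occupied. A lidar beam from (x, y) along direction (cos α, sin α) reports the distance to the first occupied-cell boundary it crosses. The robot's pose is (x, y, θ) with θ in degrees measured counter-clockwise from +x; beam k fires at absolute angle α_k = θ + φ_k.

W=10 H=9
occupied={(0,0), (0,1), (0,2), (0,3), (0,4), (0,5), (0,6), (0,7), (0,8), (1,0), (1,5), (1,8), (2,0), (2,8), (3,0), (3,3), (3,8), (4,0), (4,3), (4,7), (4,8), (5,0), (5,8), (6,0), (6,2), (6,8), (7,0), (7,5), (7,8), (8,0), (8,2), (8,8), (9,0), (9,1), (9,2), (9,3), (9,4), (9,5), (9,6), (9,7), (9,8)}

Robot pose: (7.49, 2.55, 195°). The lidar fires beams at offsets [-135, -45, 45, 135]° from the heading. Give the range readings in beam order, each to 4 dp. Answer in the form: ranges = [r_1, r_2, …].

ranges = [3.0200, 0.5658, 1.7898, 0.5889]

beam 1: φ=-135°, α=60°
  cosα=0.5000 sinα=0.8660 | (7,2) | tMaxX 1.0200 tMaxY 0.5196 | tΔX 2.0000 tΔY 1.1547
    t=0.5196 [y] (7,3)
    t=1.0200 [x] (8,3)
    t=1.6743 [y] (8,4)
    t=2.8290 [y] (8,5)
    t=3.0200 [x] (9,5) — stop
  → r_1 = 3.0200
beam 2: φ=-45°, α=150°
  cosα=-0.8660 sinα=0.5000 | (7,2) | tMaxX 0.5658 tMaxY 0.9000 | tΔX 1.1547 tΔY 2.0000
    t=0.5658 [x] (6,2) — stop
  → r_2 = 0.5658
beam 3: φ=45°, α=240°
  cosα=-0.5000 sinα=-0.8660 | (7,2) | tMaxX 0.9800 tMaxY 0.6351 | tΔX 2.0000 tΔY 1.1547
    t=0.6351 [y] (7,1)
    t=0.9800 [x] (6,1)
    t=1.7898 [y] (6,0) — stop
  → r_3 = 1.7898
beam 4: φ=135°, α=330°
  cosα=0.8660 sinα=-0.5000 | (7,2) | tMaxX 0.5889 tMaxY 1.1000 | tΔX 1.1547 tΔY 2.0000
    t=0.5889 [x] (8,2) — stop
  → r_4 = 0.5889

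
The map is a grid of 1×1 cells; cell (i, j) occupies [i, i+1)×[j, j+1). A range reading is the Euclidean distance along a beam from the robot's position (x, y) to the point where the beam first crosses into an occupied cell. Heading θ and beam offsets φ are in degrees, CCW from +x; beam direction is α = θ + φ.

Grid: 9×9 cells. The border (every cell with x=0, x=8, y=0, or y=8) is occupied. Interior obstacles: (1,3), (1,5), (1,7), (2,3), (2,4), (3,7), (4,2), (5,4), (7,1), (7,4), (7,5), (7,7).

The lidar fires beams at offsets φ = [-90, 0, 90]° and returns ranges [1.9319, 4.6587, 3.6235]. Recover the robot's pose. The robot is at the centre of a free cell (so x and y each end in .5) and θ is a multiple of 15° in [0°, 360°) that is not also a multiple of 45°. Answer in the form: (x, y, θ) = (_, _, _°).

Candidates: 37 free-cell centres × 16 headings = 592 poses. Raycast each; keep the one whose scan matches to 4 dp.
  (3.5, 3.5, 240°): beam 1 = 0.5774 ≠ 1.9319 ✗
  (2.5, 7.5, 30°): beam 1 = 7.5056 ≠ 1.9319 ✗
  (2.5, 7.5, 285°): beam 1 = 0.5176 ≠ 1.9319 ✗
  (6.5, 1.5, 240°): beam 1 = 1.7321 ≠ 1.9319 ✗
  …
  (4.5, 5.5, 285°): r_1=1.9319, r_2=4.6587, r_3=3.6235 — all match ✓
Only this pose fits every beam.

(x, y, θ) = (4.5, 5.5, 285°)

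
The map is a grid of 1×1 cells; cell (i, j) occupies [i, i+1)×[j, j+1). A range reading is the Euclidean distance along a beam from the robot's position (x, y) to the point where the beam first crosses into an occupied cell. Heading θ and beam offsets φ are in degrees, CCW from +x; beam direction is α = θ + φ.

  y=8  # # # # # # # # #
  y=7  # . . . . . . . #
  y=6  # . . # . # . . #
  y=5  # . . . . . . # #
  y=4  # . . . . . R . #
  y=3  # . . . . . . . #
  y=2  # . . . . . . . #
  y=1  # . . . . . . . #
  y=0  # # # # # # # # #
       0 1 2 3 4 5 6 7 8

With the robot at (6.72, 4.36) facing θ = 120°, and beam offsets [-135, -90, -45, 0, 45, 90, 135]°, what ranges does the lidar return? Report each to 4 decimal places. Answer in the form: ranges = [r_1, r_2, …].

beam 1: φ=-135°, α=345°
  d=(0.9659,-0.2588)  start (6,4)  tX=0.2899 tY=1.3909  stride 1/|dx|=1.0353 1/|dy|=3.8637
    cross x-line → (7,4), t=0.2899
    cross x-line → (8,4), t=1.3252 (wall)
  → r_1 = 1.3252
beam 2: φ=-90°, α=30°
  d=(0.8660,0.5000)  start (6,4)  tX=0.3233 tY=1.2800  stride 1/|dx|=1.1547 1/|dy|=2.0000
    cross x-line → (7,4), t=0.3233
    cross y-line → (7,5), t=1.2800 (wall)
  → r_2 = 1.2800
beam 3: φ=-45°, α=75°
  d=(0.2588,0.9659)  start (6,4)  tX=1.0818 tY=0.6626  stride 1/|dx|=3.8637 1/|dy|=1.0353
    cross y-line → (6,5), t=0.6626
    cross x-line → (7,5), t=1.0818 (wall)
  → r_3 = 1.0818
beam 4: φ=0°, α=120°
  d=(-0.5000,0.8660)  start (6,4)  tX=1.4400 tY=0.7390  stride 1/|dx|=2.0000 1/|dy|=1.1547
    cross y-line → (6,5), t=0.7390
    cross x-line → (5,5), t=1.4400
    cross y-line → (5,6), t=1.8937 (wall)
  → r_4 = 1.8937
beam 5: φ=45°, α=165°
  d=(-0.9659,0.2588)  start (6,4)  tX=0.7454 tY=2.4728  stride 1/|dx|=1.0353 1/|dy|=3.8637
    cross x-line → (5,4), t=0.7454
    cross x-line → (4,4), t=1.7807
    cross y-line → (4,5), t=2.4728
    cross x-line → (3,5), t=2.8160
    cross x-line → (2,5), t=3.8512
    cross x-line → (1,5), t=4.8865
    cross x-line → (0,5), t=5.9218 (wall)
  → r_5 = 5.9218
beam 6: φ=90°, α=210°
  d=(-0.8660,-0.5000)  start (6,4)  tX=0.8314 tY=0.7200  stride 1/|dx|=1.1547 1/|dy|=2.0000
    cross y-line → (6,3), t=0.7200
    cross x-line → (5,3), t=0.8314
    cross x-line → (4,3), t=1.9861
    cross y-line → (4,2), t=2.7200
    cross x-line → (3,2), t=3.1408
    cross x-line → (2,2), t=4.2955
    cross y-line → (2,1), t=4.7200
    cross x-line → (1,1), t=5.4502
    cross x-line → (0,1), t=6.6049 (wall)
  → r_6 = 6.6049
beam 7: φ=135°, α=255°
  d=(-0.2588,-0.9659)  start (6,4)  tX=2.7819 tY=0.3727  stride 1/|dx|=3.8637 1/|dy|=1.0353
    cross y-line → (6,3), t=0.3727
    cross y-line → (6,2), t=1.4080
    cross y-line → (6,1), t=2.4433
    cross x-line → (5,1), t=2.7819
    cross y-line → (5,0), t=3.4785 (wall)
  → r_7 = 3.4785

ranges = [1.3252, 1.2800, 1.0818, 1.8937, 5.9218, 6.6049, 3.4785]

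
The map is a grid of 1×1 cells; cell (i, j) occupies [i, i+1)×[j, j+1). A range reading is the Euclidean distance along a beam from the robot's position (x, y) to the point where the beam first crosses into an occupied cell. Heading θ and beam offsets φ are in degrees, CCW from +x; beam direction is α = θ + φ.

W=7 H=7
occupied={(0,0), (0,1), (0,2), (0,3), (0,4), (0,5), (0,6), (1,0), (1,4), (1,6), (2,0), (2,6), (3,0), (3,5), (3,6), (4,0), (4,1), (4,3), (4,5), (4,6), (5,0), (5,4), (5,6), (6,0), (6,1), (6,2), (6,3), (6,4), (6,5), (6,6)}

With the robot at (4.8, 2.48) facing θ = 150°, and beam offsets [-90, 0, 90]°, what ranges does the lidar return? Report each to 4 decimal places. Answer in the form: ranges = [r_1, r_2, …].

ranges = [1.7551, 3.2332, 0.5543]

beam 1: φ=-90°, α=60°
  dir = (cos 60°, sin 60°) = (0.5000, 0.8660); from cell (4,2)
  next x-line at t=0.4000, next y-line at t=0.6004; Δt_x=2.0000, Δt_y=1.1547
    x: enter (5,2) at t=0.4000
    y: enter (5,3) at t=0.6004
    y: enter (5,4) at t=1.7551 ← occupied
  → r_1 = 1.7551
beam 2: φ=0°, α=150°
  dir = (cos 150°, sin 150°) = (-0.8660, 0.5000); from cell (4,2)
  next x-line at t=0.9238, next y-line at t=1.0400; Δt_x=1.1547, Δt_y=2.0000
    x: enter (3,2) at t=0.9238
    y: enter (3,3) at t=1.0400
    x: enter (2,3) at t=2.0785
    y: enter (2,4) at t=3.0400
    x: enter (1,4) at t=3.2332 ← occupied
  → r_2 = 3.2332
beam 3: φ=90°, α=240°
  dir = (cos 240°, sin 240°) = (-0.5000, -0.8660); from cell (4,2)
  next x-line at t=1.6000, next y-line at t=0.5543; Δt_x=2.0000, Δt_y=1.1547
    y: enter (4,1) at t=0.5543 ← occupied
  → r_3 = 0.5543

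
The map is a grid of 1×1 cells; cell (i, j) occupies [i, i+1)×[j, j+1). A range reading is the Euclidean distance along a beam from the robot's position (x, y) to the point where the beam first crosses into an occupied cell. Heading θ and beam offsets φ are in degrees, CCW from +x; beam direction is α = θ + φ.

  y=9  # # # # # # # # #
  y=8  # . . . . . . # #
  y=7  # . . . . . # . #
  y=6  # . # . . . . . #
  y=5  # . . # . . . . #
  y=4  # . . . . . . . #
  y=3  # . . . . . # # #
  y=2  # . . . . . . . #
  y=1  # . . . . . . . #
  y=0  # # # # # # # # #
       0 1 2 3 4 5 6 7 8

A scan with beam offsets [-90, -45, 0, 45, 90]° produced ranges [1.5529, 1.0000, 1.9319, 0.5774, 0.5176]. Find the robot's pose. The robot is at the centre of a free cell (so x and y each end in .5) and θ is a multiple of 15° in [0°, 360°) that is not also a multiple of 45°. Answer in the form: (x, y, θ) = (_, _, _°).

(x, y, θ) = (1.5, 5.5, 105°)

Enumerate (i+0.5, j+0.5, θ) over the 50 free cells and 16 admissible headings. For each, cast all 5 beams and compare to the given ranges.
  (7.5, 4.5, 15°): beam 1 = 0.5176 ≠ 1.5529 ✗
  (2.5, 1.5, 165°): beam 1 = 3.6235 ≠ 1.5529 ✗
  (6.5, 2.5, 165°): beam 1 = 0.5176 ≠ 1.5529 ✗
  (5.5, 1.5, 15°): beam 1 = 0.5176 ≠ 1.5529 ✗
  …
  (1.5, 5.5, 105°): r_1=1.5529, r_2=1.0000, r_3=1.9319, r_4=0.5774, r_5=0.5176 — all match ✓
Only this pose fits every beam.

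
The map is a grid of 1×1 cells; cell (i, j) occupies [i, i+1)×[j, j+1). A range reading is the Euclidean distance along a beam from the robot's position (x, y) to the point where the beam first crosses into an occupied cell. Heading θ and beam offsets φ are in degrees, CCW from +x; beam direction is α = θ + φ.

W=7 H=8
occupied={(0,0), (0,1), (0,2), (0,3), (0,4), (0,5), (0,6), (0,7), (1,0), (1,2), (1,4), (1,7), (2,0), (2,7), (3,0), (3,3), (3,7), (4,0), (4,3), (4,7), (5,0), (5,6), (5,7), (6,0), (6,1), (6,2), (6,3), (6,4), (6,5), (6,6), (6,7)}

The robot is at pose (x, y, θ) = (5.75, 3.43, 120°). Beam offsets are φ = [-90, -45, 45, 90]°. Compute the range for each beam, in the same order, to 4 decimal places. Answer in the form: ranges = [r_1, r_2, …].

ranges = [0.2887, 0.9659, 0.7765, 4.8600]

beam 1: φ=-90°, α=30°
  dir = (cos 30°, sin 30°) = (0.8660, 0.5000); from cell (5,3)
  next x-line at t=0.2887, next y-line at t=1.1400; Δt_x=1.1547, Δt_y=2.0000
    x: enter (6,3) at t=0.2887 ← occupied
  → r_1 = 0.2887
beam 2: φ=-45°, α=75°
  dir = (cos 75°, sin 75°) = (0.2588, 0.9659); from cell (5,3)
  next x-line at t=0.9659, next y-line at t=0.5901; Δt_x=3.8637, Δt_y=1.0353
    y: enter (5,4) at t=0.5901
    x: enter (6,4) at t=0.9659 ← occupied
  → r_2 = 0.9659
beam 3: φ=45°, α=165°
  dir = (cos 165°, sin 165°) = (-0.9659, 0.2588); from cell (5,3)
  next x-line at t=0.7765, next y-line at t=2.2023; Δt_x=1.0353, Δt_y=3.8637
    x: enter (4,3) at t=0.7765 ← occupied
  → r_3 = 0.7765
beam 4: φ=90°, α=210°
  dir = (cos 210°, sin 210°) = (-0.8660, -0.5000); from cell (5,3)
  next x-line at t=0.8660, next y-line at t=0.8600; Δt_x=1.1547, Δt_y=2.0000
    y: enter (5,2) at t=0.8600
    x: enter (4,2) at t=0.8660
    x: enter (3,2) at t=2.0207
    y: enter (3,1) at t=2.8600
    x: enter (2,1) at t=3.1754
    x: enter (1,1) at t=4.3301
    y: enter (1,0) at t=4.8600 ← occupied
  → r_4 = 4.8600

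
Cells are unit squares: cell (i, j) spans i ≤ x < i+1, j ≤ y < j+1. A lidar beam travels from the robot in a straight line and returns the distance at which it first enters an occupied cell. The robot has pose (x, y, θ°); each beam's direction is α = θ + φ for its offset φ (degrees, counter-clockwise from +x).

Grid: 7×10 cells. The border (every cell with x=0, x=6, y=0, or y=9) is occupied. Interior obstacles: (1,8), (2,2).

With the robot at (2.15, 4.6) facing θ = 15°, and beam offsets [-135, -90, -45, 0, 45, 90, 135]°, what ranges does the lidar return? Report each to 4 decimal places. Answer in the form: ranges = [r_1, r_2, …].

beam 1: φ=-135°, α=240°
  cosα=-0.5000 sinα=-0.8660 | (2,4) | tMaxX 0.3000 tMaxY 0.6928 | tΔX 2.0000 tΔY 1.1547
    t=0.3000 [x] (1,4)
    t=0.6928 [y] (1,3)
    t=1.8475 [y] (1,2)
    t=2.3000 [x] (0,2) — stop
  → r_1 = 2.3000
beam 2: φ=-90°, α=285°
  cosα=0.2588 sinα=-0.9659 | (2,4) | tMaxX 3.2841 tMaxY 0.6212 | tΔX 3.8637 tΔY 1.0353
    t=0.6212 [y] (2,3)
    t=1.6564 [y] (2,2) — stop
  → r_2 = 1.6564
beam 3: φ=-45°, α=330°
  cosα=0.8660 sinα=-0.5000 | (2,4) | tMaxX 0.9815 tMaxY 1.2000 | tΔX 1.1547 tΔY 2.0000
    t=0.9815 [x] (3,4)
    t=1.2000 [y] (3,3)
    t=2.1362 [x] (4,3)
    t=3.2000 [y] (4,2)
    t=3.2909 [x] (5,2)
    t=4.4456 [x] (6,2) — stop
  → r_3 = 4.4456
beam 4: φ=0°, α=15°
  cosα=0.9659 sinα=0.2588 | (2,4) | tMaxX 0.8800 tMaxY 1.5455 | tΔX 1.0353 tΔY 3.8637
    t=0.8800 [x] (3,4)
    t=1.5455 [y] (3,5)
    t=1.9153 [x] (4,5)
    t=2.9505 [x] (5,5)
    t=3.9858 [x] (6,5) — stop
  → r_4 = 3.9858
beam 5: φ=45°, α=60°
  cosα=0.5000 sinα=0.8660 | (2,4) | tMaxX 1.7000 tMaxY 0.4619 | tΔX 2.0000 tΔY 1.1547
    t=0.4619 [y] (2,5)
    t=1.6166 [y] (2,6)
    t=1.7000 [x] (3,6)
    t=2.7713 [y] (3,7)
    t=3.7000 [x] (4,7)
    t=3.9260 [y] (4,8)
    t=5.0807 [y] (4,9) — stop
  → r_5 = 5.0807
beam 6: φ=90°, α=105°
  cosα=-0.2588 sinα=0.9659 | (2,4) | tMaxX 0.5796 tMaxY 0.4141 | tΔX 3.8637 tΔY 1.0353
    t=0.4141 [y] (2,5)
    t=0.5796 [x] (1,5)
    t=1.4494 [y] (1,6)
    t=2.4847 [y] (1,7)
    t=3.5199 [y] (1,8) — stop
  → r_6 = 3.5199
beam 7: φ=135°, α=150°
  cosα=-0.8660 sinα=0.5000 | (2,4) | tMaxX 0.1732 tMaxY 0.8000 | tΔX 1.1547 tΔY 2.0000
    t=0.1732 [x] (1,4)
    t=0.8000 [y] (1,5)
    t=1.3279 [x] (0,5) — stop
  → r_7 = 1.3279

ranges = [2.3000, 1.6564, 4.4456, 3.9858, 5.0807, 3.5199, 1.3279]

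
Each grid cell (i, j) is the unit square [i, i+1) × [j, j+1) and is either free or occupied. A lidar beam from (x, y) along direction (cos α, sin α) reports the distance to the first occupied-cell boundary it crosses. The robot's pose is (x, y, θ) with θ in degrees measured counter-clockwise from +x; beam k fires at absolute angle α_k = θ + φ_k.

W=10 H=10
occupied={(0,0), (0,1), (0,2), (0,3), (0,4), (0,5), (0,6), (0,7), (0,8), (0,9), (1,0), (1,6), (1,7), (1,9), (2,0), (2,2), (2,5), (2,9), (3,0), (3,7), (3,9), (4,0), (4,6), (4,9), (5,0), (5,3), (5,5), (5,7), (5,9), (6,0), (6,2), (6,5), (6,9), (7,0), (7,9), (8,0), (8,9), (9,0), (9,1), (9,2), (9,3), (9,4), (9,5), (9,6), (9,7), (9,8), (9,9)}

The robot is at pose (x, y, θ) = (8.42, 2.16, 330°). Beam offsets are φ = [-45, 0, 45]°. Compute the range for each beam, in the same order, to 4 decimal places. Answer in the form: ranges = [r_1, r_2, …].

ranges = [1.2009, 0.6697, 0.6005]

beam 1: φ=-45°, α=285°
  dir = (cos 285°, sin 285°) = (0.2588, -0.9659); from cell (8,2)
  next x-line at t=2.2409, next y-line at t=0.1656; Δt_x=3.8637, Δt_y=1.0353
    y: enter (8,1) at t=0.1656
    y: enter (8,0) at t=1.2009 ← occupied
  → r_1 = 1.2009
beam 2: φ=0°, α=330°
  dir = (cos 330°, sin 330°) = (0.8660, -0.5000); from cell (8,2)
  next x-line at t=0.6697, next y-line at t=0.3200; Δt_x=1.1547, Δt_y=2.0000
    y: enter (8,1) at t=0.3200
    x: enter (9,1) at t=0.6697 ← occupied
  → r_2 = 0.6697
beam 3: φ=45°, α=15°
  dir = (cos 15°, sin 15°) = (0.9659, 0.2588); from cell (8,2)
  next x-line at t=0.6005, next y-line at t=3.2455; Δt_x=1.0353, Δt_y=3.8637
    x: enter (9,2) at t=0.6005 ← occupied
  → r_3 = 0.6005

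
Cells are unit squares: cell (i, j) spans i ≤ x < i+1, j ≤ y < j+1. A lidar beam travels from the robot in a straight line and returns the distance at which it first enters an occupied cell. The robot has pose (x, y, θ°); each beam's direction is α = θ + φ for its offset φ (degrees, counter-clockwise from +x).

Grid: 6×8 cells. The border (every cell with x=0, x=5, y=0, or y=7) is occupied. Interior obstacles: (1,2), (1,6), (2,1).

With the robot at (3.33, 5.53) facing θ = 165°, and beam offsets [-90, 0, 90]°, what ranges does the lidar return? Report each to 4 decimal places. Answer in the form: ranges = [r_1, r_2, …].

ranges = [1.5219, 1.8159, 3.6545]

beam 1: φ=-90°, α=75°
  d=(0.2588,0.9659)  start (3,5)  tX=2.5887 tY=0.4866  stride 1/|dx|=3.8637 1/|dy|=1.0353
    cross y-line → (3,6), t=0.4866
    cross y-line → (3,7), t=1.5219 (wall)
  → r_1 = 1.5219
beam 2: φ=0°, α=165°
  d=(-0.9659,0.2588)  start (3,5)  tX=0.3416 tY=1.8159  stride 1/|dx|=1.0353 1/|dy|=3.8637
    cross x-line → (2,5), t=0.3416
    cross x-line → (1,5), t=1.3769
    cross y-line → (1,6), t=1.8159 (wall)
  → r_2 = 1.8159
beam 3: φ=90°, α=255°
  d=(-0.2588,-0.9659)  start (3,5)  tX=1.2750 tY=0.5487  stride 1/|dx|=3.8637 1/|dy|=1.0353
    cross y-line → (3,4), t=0.5487
    cross x-line → (2,4), t=1.2750
    cross y-line → (2,3), t=1.5840
    cross y-line → (2,2), t=2.6192
    cross y-line → (2,1), t=3.6545 (wall)
  → r_3 = 3.6545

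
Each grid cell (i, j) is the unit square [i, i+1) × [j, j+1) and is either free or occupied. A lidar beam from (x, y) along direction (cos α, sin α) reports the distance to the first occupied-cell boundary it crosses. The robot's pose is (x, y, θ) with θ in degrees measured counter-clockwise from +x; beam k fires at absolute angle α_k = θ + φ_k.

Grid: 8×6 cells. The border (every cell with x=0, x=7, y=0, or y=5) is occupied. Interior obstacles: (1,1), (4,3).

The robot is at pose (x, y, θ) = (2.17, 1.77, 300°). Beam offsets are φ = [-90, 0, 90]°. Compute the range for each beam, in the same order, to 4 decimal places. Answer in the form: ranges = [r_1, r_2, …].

beam 1: φ=-90°, α=210°
  d=(-0.8660,-0.5000)  start (2,1)  tX=0.1963 tY=1.5400  stride 1/|dx|=1.1547 1/|dy|=2.0000
    cross x-line → (1,1), t=0.1963 (wall)
  → r_1 = 0.1963
beam 2: φ=0°, α=300°
  d=(0.5000,-0.8660)  start (2,1)  tX=1.6600 tY=0.8891  stride 1/|dx|=2.0000 1/|dy|=1.1547
    cross y-line → (2,0), t=0.8891 (wall)
  → r_2 = 0.8891
beam 3: φ=90°, α=30°
  d=(0.8660,0.5000)  start (2,1)  tX=0.9584 tY=0.4600  stride 1/|dx|=1.1547 1/|dy|=2.0000
    cross y-line → (2,2), t=0.4600
    cross x-line → (3,2), t=0.9584
    cross x-line → (4,2), t=2.1131
    cross y-line → (4,3), t=2.4600 (wall)
  → r_3 = 2.4600

ranges = [0.1963, 0.8891, 2.4600]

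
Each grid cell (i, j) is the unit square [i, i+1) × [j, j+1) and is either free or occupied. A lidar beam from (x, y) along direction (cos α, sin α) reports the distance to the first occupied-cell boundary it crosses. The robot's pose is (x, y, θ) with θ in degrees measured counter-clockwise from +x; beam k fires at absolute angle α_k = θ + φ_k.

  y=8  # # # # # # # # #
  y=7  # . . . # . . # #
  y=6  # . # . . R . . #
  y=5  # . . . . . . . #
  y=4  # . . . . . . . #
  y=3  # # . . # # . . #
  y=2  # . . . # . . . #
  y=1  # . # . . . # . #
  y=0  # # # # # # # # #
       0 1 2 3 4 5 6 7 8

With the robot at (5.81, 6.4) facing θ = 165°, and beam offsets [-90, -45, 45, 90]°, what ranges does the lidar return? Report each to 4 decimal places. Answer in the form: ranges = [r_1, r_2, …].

beam 1: φ=-90°, α=75°
  dir = (cos 75°, sin 75°) = (0.2588, 0.9659); from cell (5,6)
  next x-line at t=0.7341, next y-line at t=0.6212; Δt_x=3.8637, Δt_y=1.0353
    y: enter (5,7) at t=0.6212
    x: enter (6,7) at t=0.7341
    y: enter (6,8) at t=1.6564 ← occupied
  → r_1 = 1.6564
beam 2: φ=-45°, α=120°
  dir = (cos 120°, sin 120°) = (-0.5000, 0.8660); from cell (5,6)
  next x-line at t=1.6200, next y-line at t=0.6928; Δt_x=2.0000, Δt_y=1.1547
    y: enter (5,7) at t=0.6928
    x: enter (4,7) at t=1.6200 ← occupied
  → r_2 = 1.6200
beam 3: φ=45°, α=210°
  dir = (cos 210°, sin 210°) = (-0.8660, -0.5000); from cell (5,6)
  next x-line at t=0.9353, next y-line at t=0.8000; Δt_x=1.1547, Δt_y=2.0000
    y: enter (5,5) at t=0.8000
    x: enter (4,5) at t=0.9353
    x: enter (3,5) at t=2.0900
    y: enter (3,4) at t=2.8000
    x: enter (2,4) at t=3.2447
    x: enter (1,4) at t=4.3994
    y: enter (1,3) at t=4.8000 ← occupied
  → r_3 = 4.8000
beam 4: φ=90°, α=255°
  dir = (cos 255°, sin 255°) = (-0.2588, -0.9659); from cell (5,6)
  next x-line at t=3.1296, next y-line at t=0.4141; Δt_x=3.8637, Δt_y=1.0353
    y: enter (5,5) at t=0.4141
    y: enter (5,4) at t=1.4494
    y: enter (5,3) at t=2.4847 ← occupied
  → r_4 = 2.4847

ranges = [1.6564, 1.6200, 4.8000, 2.4847]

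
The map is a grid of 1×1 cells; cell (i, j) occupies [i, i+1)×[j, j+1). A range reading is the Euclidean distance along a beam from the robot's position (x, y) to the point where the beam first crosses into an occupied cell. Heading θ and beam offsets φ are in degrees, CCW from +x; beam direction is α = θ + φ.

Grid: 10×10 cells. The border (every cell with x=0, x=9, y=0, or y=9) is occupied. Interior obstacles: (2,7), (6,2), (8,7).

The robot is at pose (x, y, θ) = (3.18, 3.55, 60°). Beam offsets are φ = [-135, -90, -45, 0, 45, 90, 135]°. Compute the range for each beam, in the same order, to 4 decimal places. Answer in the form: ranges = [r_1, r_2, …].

beam 1: φ=-135°, α=285°
  dir = (cos 285°, sin 285°) = (0.2588, -0.9659); from cell (3,3)
  next x-line at t=3.1682, next y-line at t=0.5694; Δt_x=3.8637, Δt_y=1.0353
    y: enter (3,2) at t=0.5694
    y: enter (3,1) at t=1.6047
    y: enter (3,0) at t=2.6400 ← occupied
  → r_1 = 2.6400
beam 2: φ=-90°, α=330°
  dir = (cos 330°, sin 330°) = (0.8660, -0.5000); from cell (3,3)
  next x-line at t=0.9469, next y-line at t=1.1000; Δt_x=1.1547, Δt_y=2.0000
    x: enter (4,3) at t=0.9469
    y: enter (4,2) at t=1.1000
    x: enter (5,2) at t=2.1016
    y: enter (5,1) at t=3.1000
    x: enter (6,1) at t=3.2563
    x: enter (7,1) at t=4.4110
    y: enter (7,0) at t=5.1000 ← occupied
  → r_2 = 5.1000
beam 3: φ=-45°, α=15°
  dir = (cos 15°, sin 15°) = (0.9659, 0.2588); from cell (3,3)
  next x-line at t=0.8489, next y-line at t=1.7387; Δt_x=1.0353, Δt_y=3.8637
    x: enter (4,3) at t=0.8489
    y: enter (4,4) at t=1.7387
    x: enter (5,4) at t=1.8842
    x: enter (6,4) at t=2.9195
    x: enter (7,4) at t=3.9548
    x: enter (8,4) at t=4.9900
    y: enter (8,5) at t=5.6024
    x: enter (9,5) at t=6.0253 ← occupied
  → r_3 = 6.0253
beam 4: φ=0°, α=60°
  dir = (cos 60°, sin 60°) = (0.5000, 0.8660); from cell (3,3)
  next x-line at t=1.6400, next y-line at t=0.5196; Δt_x=2.0000, Δt_y=1.1547
    y: enter (3,4) at t=0.5196
    x: enter (4,4) at t=1.6400
    y: enter (4,5) at t=1.6743
    y: enter (4,6) at t=2.8290
    x: enter (5,6) at t=3.6400
    y: enter (5,7) at t=3.9837
    y: enter (5,8) at t=5.1384
    x: enter (6,8) at t=5.6400
    y: enter (6,9) at t=6.2931 ← occupied
  → r_4 = 6.2931
beam 5: φ=45°, α=105°
  dir = (cos 105°, sin 105°) = (-0.2588, 0.9659); from cell (3,3)
  next x-line at t=0.6955, next y-line at t=0.4659; Δt_x=3.8637, Δt_y=1.0353
    y: enter (3,4) at t=0.4659
    x: enter (2,4) at t=0.6955
    y: enter (2,5) at t=1.5012
    y: enter (2,6) at t=2.5364
    y: enter (2,7) at t=3.5717 ← occupied
  → r_5 = 3.5717
beam 6: φ=90°, α=150°
  dir = (cos 150°, sin 150°) = (-0.8660, 0.5000); from cell (3,3)
  next x-line at t=0.2078, next y-line at t=0.9000; Δt_x=1.1547, Δt_y=2.0000
    x: enter (2,3) at t=0.2078
    y: enter (2,4) at t=0.9000
    x: enter (1,4) at t=1.3625
    x: enter (0,4) at t=2.5172 ← occupied
  → r_6 = 2.5172
beam 7: φ=135°, α=195°
  dir = (cos 195°, sin 195°) = (-0.9659, -0.2588); from cell (3,3)
  next x-line at t=0.1863, next y-line at t=2.1250; Δt_x=1.0353, Δt_y=3.8637
    x: enter (2,3) at t=0.1863
    x: enter (1,3) at t=1.2216
    y: enter (1,2) at t=2.1250
    x: enter (0,2) at t=2.2569 ← occupied
  → r_7 = 2.2569

ranges = [2.6400, 5.1000, 6.0253, 6.2931, 3.5717, 2.5172, 2.2569]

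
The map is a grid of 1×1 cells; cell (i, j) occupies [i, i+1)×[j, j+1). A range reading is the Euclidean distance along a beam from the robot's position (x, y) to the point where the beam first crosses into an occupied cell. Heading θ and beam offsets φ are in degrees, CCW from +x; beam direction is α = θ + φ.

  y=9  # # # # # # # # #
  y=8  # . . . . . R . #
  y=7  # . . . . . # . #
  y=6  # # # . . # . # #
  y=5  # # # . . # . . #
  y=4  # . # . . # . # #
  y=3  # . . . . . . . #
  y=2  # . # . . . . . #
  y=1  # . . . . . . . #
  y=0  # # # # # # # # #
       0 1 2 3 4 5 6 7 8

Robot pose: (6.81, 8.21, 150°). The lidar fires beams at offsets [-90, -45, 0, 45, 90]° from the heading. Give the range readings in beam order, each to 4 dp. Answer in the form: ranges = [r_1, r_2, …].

beam 1: φ=-90°, α=60°
  cosα=0.5000 sinα=0.8660 | (6,8) | tMaxX 0.3800 tMaxY 0.9122 | tΔX 2.0000 tΔY 1.1547
    t=0.3800 [x] (7,8)
    t=0.9122 [y] (7,9) — stop
  → r_1 = 0.9122
beam 2: φ=-45°, α=105°
  cosα=-0.2588 sinα=0.9659 | (6,8) | tMaxX 3.1296 tMaxY 0.8179 | tΔX 3.8637 tΔY 1.0353
    t=0.8179 [y] (6,9) — stop
  → r_2 = 0.8179
beam 3: φ=0°, α=150°
  cosα=-0.8660 sinα=0.5000 | (6,8) | tMaxX 0.9353 tMaxY 1.5800 | tΔX 1.1547 tΔY 2.0000
    t=0.9353 [x] (5,8)
    t=1.5800 [y] (5,9) — stop
  → r_3 = 1.5800
beam 4: φ=45°, α=195°
  cosα=-0.9659 sinα=-0.2588 | (6,8) | tMaxX 0.8386 tMaxY 0.8114 | tΔX 1.0353 tΔY 3.8637
    t=0.8114 [y] (6,7) — stop
  → r_4 = 0.8114
beam 5: φ=90°, α=240°
  cosα=-0.5000 sinα=-0.8660 | (6,8) | tMaxX 1.6200 tMaxY 0.2425 | tΔX 2.0000 tΔY 1.1547
    t=0.2425 [y] (6,7) — stop
  → r_5 = 0.2425

ranges = [0.9122, 0.8179, 1.5800, 0.8114, 0.2425]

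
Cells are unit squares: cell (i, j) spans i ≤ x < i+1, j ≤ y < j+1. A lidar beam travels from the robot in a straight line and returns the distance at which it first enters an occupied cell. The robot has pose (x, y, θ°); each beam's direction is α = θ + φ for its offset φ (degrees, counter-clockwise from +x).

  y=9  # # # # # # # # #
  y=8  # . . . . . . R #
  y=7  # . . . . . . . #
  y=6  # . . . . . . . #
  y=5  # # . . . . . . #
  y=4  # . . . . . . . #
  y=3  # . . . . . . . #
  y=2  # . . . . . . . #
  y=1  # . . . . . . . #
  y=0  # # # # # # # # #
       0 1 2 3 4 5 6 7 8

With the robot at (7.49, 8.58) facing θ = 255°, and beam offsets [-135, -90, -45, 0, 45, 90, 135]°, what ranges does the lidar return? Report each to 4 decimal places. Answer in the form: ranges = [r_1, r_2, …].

ranges = [0.4850, 1.6228, 6.3393, 7.8474, 1.0200, 0.5280, 0.5889]

beam 1: φ=-135°, α=120°
  direction (-0.5000, 0.8660); cell (7,8); t to first gridline: x 0.9800, y 0.4850 (then +2.0000 / +1.1547)
    (7,9) via y @ 0.4850  # hit
  → r_1 = 0.4850
beam 2: φ=-90°, α=165°
  direction (-0.9659, 0.2588); cell (7,8); t to first gridline: x 0.5073, y 1.6228 (then +1.0353 / +3.8637)
    (6,8) via x @ 0.5073
    (5,8) via x @ 1.5426
    (5,9) via y @ 1.6228  # hit
  → r_2 = 1.6228
beam 3: φ=-45°, α=210°
  direction (-0.8660, -0.5000); cell (7,8); t to first gridline: x 0.5658, y 1.1600 (then +1.1547 / +2.0000)
    (6,8) via x @ 0.5658
    (6,7) via y @ 1.1600
    (5,7) via x @ 1.7205
    (4,7) via x @ 2.8752
    (4,6) via y @ 3.1600
    (3,6) via x @ 4.0299
    (3,5) via y @ 5.1600
    (2,5) via x @ 5.1846
    (1,5) via x @ 6.3393  # hit
  → r_3 = 6.3393
beam 4: φ=0°, α=255°
  direction (-0.2588, -0.9659); cell (7,8); t to first gridline: x 1.8932, y 0.6005 (then +3.8637 / +1.0353)
    (7,7) via y @ 0.6005
    (7,6) via y @ 1.6357
    (6,6) via x @ 1.8932
    (6,5) via y @ 2.6710
    (6,4) via y @ 3.7063
    (6,3) via y @ 4.7416
    (5,3) via x @ 5.7569
    (5,2) via y @ 5.7768
    (5,1) via y @ 6.8121
    (5,0) via y @ 7.8474  # hit
  → r_4 = 7.8474
beam 5: φ=45°, α=300°
  direction (0.5000, -0.8660); cell (7,8); t to first gridline: x 1.0200, y 0.6697 (then +2.0000 / +1.1547)
    (7,7) via y @ 0.6697
    (8,7) via x @ 1.0200  # hit
  → r_5 = 1.0200
beam 6: φ=90°, α=345°
  direction (0.9659, -0.2588); cell (7,8); t to first gridline: x 0.5280, y 2.2409 (then +1.0353 / +3.8637)
    (8,8) via x @ 0.5280  # hit
  → r_6 = 0.5280
beam 7: φ=135°, α=30°
  direction (0.8660, 0.5000); cell (7,8); t to first gridline: x 0.5889, y 0.8400 (then +1.1547 / +2.0000)
    (8,8) via x @ 0.5889  # hit
  → r_7 = 0.5889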